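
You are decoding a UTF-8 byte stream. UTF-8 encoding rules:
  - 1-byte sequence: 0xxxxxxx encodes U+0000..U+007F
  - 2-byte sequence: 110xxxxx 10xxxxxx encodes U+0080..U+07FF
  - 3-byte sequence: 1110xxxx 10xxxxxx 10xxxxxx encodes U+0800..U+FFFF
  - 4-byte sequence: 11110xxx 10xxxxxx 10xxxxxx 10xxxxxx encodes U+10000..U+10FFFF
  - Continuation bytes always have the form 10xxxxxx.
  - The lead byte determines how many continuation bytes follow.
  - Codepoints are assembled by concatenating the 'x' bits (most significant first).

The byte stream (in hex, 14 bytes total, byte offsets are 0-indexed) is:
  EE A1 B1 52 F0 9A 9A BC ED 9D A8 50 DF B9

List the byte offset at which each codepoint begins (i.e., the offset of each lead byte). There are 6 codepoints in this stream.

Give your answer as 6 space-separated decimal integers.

Byte[0]=EE: 3-byte lead, need 2 cont bytes. acc=0xE
Byte[1]=A1: continuation. acc=(acc<<6)|0x21=0x3A1
Byte[2]=B1: continuation. acc=(acc<<6)|0x31=0xE871
Completed: cp=U+E871 (starts at byte 0)
Byte[3]=52: 1-byte ASCII. cp=U+0052
Byte[4]=F0: 4-byte lead, need 3 cont bytes. acc=0x0
Byte[5]=9A: continuation. acc=(acc<<6)|0x1A=0x1A
Byte[6]=9A: continuation. acc=(acc<<6)|0x1A=0x69A
Byte[7]=BC: continuation. acc=(acc<<6)|0x3C=0x1A6BC
Completed: cp=U+1A6BC (starts at byte 4)
Byte[8]=ED: 3-byte lead, need 2 cont bytes. acc=0xD
Byte[9]=9D: continuation. acc=(acc<<6)|0x1D=0x35D
Byte[10]=A8: continuation. acc=(acc<<6)|0x28=0xD768
Completed: cp=U+D768 (starts at byte 8)
Byte[11]=50: 1-byte ASCII. cp=U+0050
Byte[12]=DF: 2-byte lead, need 1 cont bytes. acc=0x1F
Byte[13]=B9: continuation. acc=(acc<<6)|0x39=0x7F9
Completed: cp=U+07F9 (starts at byte 12)

Answer: 0 3 4 8 11 12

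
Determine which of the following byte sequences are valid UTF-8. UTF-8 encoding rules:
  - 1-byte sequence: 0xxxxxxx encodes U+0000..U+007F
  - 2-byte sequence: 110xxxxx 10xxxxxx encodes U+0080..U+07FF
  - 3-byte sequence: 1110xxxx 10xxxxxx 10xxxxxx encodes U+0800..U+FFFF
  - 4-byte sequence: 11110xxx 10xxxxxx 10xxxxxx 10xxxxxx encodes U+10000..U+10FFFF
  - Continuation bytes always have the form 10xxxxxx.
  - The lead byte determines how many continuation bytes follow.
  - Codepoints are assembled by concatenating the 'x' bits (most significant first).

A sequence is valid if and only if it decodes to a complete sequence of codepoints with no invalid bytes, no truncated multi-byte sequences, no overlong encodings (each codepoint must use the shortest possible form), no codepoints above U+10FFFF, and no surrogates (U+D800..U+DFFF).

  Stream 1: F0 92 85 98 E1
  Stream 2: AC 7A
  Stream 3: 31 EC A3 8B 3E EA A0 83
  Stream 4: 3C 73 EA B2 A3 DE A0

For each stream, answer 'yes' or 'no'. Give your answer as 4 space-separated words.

Stream 1: error at byte offset 5. INVALID
Stream 2: error at byte offset 0. INVALID
Stream 3: decodes cleanly. VALID
Stream 4: decodes cleanly. VALID

Answer: no no yes yes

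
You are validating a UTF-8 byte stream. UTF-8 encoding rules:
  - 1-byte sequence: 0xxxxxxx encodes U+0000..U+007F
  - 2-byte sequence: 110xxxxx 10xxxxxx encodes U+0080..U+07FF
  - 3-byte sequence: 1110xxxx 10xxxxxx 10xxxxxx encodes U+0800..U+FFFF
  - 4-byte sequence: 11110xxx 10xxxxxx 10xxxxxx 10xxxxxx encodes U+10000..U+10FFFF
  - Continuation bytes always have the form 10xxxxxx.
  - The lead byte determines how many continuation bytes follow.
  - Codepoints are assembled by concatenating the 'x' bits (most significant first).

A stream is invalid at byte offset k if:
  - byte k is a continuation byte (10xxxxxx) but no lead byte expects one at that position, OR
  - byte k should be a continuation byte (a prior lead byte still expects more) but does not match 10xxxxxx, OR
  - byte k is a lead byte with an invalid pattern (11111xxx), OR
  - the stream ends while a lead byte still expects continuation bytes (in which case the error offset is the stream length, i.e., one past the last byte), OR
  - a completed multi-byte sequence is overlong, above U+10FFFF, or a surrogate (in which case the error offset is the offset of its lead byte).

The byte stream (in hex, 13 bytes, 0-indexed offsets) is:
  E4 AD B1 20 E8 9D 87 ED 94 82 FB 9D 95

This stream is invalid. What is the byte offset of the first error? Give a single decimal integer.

Answer: 10

Derivation:
Byte[0]=E4: 3-byte lead, need 2 cont bytes. acc=0x4
Byte[1]=AD: continuation. acc=(acc<<6)|0x2D=0x12D
Byte[2]=B1: continuation. acc=(acc<<6)|0x31=0x4B71
Completed: cp=U+4B71 (starts at byte 0)
Byte[3]=20: 1-byte ASCII. cp=U+0020
Byte[4]=E8: 3-byte lead, need 2 cont bytes. acc=0x8
Byte[5]=9D: continuation. acc=(acc<<6)|0x1D=0x21D
Byte[6]=87: continuation. acc=(acc<<6)|0x07=0x8747
Completed: cp=U+8747 (starts at byte 4)
Byte[7]=ED: 3-byte lead, need 2 cont bytes. acc=0xD
Byte[8]=94: continuation. acc=(acc<<6)|0x14=0x354
Byte[9]=82: continuation. acc=(acc<<6)|0x02=0xD502
Completed: cp=U+D502 (starts at byte 7)
Byte[10]=FB: INVALID lead byte (not 0xxx/110x/1110/11110)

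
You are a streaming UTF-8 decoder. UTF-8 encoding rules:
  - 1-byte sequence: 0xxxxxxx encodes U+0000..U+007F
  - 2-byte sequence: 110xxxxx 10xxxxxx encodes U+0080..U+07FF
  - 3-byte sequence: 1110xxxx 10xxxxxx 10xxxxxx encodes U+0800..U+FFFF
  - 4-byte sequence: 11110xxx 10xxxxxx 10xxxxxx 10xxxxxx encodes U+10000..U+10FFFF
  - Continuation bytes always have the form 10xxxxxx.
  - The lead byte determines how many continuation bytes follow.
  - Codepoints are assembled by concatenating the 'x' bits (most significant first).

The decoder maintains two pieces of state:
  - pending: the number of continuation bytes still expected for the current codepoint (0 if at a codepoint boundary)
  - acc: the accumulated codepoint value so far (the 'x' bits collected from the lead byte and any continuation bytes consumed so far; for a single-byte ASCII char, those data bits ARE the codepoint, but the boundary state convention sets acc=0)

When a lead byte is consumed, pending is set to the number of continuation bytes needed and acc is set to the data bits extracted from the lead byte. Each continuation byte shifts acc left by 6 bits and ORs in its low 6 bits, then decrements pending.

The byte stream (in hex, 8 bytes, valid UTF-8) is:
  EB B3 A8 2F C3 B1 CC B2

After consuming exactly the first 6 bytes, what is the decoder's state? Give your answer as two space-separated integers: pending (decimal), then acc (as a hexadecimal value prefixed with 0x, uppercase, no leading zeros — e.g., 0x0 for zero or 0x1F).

Answer: 0 0xF1

Derivation:
Byte[0]=EB: 3-byte lead. pending=2, acc=0xB
Byte[1]=B3: continuation. acc=(acc<<6)|0x33=0x2F3, pending=1
Byte[2]=A8: continuation. acc=(acc<<6)|0x28=0xBCE8, pending=0
Byte[3]=2F: 1-byte. pending=0, acc=0x0
Byte[4]=C3: 2-byte lead. pending=1, acc=0x3
Byte[5]=B1: continuation. acc=(acc<<6)|0x31=0xF1, pending=0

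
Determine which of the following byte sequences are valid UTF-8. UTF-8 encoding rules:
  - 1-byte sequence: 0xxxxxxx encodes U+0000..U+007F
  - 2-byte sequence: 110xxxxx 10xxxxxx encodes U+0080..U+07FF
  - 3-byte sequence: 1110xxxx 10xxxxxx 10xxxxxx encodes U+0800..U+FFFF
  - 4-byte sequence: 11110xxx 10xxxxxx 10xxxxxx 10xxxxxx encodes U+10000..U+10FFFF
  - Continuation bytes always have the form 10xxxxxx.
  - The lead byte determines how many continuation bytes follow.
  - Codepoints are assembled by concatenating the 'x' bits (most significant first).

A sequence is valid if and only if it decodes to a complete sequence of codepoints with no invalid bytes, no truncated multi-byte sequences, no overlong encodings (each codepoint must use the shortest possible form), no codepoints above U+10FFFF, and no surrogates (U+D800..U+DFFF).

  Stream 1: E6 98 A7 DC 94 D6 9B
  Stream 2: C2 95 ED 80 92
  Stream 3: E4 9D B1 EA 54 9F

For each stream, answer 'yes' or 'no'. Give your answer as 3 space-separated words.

Stream 1: decodes cleanly. VALID
Stream 2: decodes cleanly. VALID
Stream 3: error at byte offset 4. INVALID

Answer: yes yes no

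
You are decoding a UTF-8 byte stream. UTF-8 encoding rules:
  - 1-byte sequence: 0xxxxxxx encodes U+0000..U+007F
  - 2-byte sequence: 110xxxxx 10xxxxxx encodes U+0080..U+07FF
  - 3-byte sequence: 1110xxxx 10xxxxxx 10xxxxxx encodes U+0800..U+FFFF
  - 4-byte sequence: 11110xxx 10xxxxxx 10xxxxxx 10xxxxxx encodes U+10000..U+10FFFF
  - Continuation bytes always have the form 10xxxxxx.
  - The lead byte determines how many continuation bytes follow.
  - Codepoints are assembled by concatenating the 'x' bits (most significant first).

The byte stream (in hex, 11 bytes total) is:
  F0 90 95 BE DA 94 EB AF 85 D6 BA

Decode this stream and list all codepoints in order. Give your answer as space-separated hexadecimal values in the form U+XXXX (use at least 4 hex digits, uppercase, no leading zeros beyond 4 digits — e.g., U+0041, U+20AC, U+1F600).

Byte[0]=F0: 4-byte lead, need 3 cont bytes. acc=0x0
Byte[1]=90: continuation. acc=(acc<<6)|0x10=0x10
Byte[2]=95: continuation. acc=(acc<<6)|0x15=0x415
Byte[3]=BE: continuation. acc=(acc<<6)|0x3E=0x1057E
Completed: cp=U+1057E (starts at byte 0)
Byte[4]=DA: 2-byte lead, need 1 cont bytes. acc=0x1A
Byte[5]=94: continuation. acc=(acc<<6)|0x14=0x694
Completed: cp=U+0694 (starts at byte 4)
Byte[6]=EB: 3-byte lead, need 2 cont bytes. acc=0xB
Byte[7]=AF: continuation. acc=(acc<<6)|0x2F=0x2EF
Byte[8]=85: continuation. acc=(acc<<6)|0x05=0xBBC5
Completed: cp=U+BBC5 (starts at byte 6)
Byte[9]=D6: 2-byte lead, need 1 cont bytes. acc=0x16
Byte[10]=BA: continuation. acc=(acc<<6)|0x3A=0x5BA
Completed: cp=U+05BA (starts at byte 9)

Answer: U+1057E U+0694 U+BBC5 U+05BA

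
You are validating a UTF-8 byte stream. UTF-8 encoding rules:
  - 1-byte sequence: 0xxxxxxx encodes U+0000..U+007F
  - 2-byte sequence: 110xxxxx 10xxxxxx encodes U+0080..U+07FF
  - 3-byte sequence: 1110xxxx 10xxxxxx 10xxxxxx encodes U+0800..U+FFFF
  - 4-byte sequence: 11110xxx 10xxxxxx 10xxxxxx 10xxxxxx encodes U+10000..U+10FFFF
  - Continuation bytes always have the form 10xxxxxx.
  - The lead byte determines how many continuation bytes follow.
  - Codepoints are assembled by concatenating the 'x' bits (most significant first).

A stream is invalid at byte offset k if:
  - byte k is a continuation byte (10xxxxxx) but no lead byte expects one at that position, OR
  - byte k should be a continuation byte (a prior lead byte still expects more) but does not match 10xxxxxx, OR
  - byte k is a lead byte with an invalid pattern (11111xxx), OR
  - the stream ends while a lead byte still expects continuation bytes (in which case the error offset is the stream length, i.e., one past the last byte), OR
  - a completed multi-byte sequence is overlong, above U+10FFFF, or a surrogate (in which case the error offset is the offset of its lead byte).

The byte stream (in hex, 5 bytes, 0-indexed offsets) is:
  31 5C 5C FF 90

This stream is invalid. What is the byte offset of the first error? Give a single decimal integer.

Byte[0]=31: 1-byte ASCII. cp=U+0031
Byte[1]=5C: 1-byte ASCII. cp=U+005C
Byte[2]=5C: 1-byte ASCII. cp=U+005C
Byte[3]=FF: INVALID lead byte (not 0xxx/110x/1110/11110)

Answer: 3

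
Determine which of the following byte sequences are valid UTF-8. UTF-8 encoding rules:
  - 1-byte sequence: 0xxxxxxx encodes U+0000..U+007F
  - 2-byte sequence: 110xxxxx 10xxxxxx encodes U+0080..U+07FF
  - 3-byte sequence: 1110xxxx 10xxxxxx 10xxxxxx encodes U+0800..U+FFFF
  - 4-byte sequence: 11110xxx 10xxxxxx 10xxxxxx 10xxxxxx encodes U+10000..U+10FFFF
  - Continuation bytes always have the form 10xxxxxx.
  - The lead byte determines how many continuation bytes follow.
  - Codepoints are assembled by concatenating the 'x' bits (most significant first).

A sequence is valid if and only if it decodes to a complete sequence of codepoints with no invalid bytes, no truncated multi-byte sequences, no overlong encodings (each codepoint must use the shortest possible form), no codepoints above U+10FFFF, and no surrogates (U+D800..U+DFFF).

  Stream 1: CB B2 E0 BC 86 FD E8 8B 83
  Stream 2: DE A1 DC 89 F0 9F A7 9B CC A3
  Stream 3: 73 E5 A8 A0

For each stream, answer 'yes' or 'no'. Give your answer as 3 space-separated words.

Stream 1: error at byte offset 5. INVALID
Stream 2: decodes cleanly. VALID
Stream 3: decodes cleanly. VALID

Answer: no yes yes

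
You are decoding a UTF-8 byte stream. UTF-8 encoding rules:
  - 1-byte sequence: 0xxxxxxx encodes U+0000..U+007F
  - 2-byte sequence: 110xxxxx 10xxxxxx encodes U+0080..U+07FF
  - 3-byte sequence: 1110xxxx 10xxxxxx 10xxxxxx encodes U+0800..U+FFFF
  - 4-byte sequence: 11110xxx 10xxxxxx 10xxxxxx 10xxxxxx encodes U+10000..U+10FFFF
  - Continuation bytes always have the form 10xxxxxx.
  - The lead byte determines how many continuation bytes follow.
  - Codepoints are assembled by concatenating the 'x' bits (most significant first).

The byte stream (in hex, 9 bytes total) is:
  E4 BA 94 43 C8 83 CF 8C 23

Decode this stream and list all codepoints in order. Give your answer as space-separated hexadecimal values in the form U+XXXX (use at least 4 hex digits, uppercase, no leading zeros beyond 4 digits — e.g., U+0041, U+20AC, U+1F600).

Byte[0]=E4: 3-byte lead, need 2 cont bytes. acc=0x4
Byte[1]=BA: continuation. acc=(acc<<6)|0x3A=0x13A
Byte[2]=94: continuation. acc=(acc<<6)|0x14=0x4E94
Completed: cp=U+4E94 (starts at byte 0)
Byte[3]=43: 1-byte ASCII. cp=U+0043
Byte[4]=C8: 2-byte lead, need 1 cont bytes. acc=0x8
Byte[5]=83: continuation. acc=(acc<<6)|0x03=0x203
Completed: cp=U+0203 (starts at byte 4)
Byte[6]=CF: 2-byte lead, need 1 cont bytes. acc=0xF
Byte[7]=8C: continuation. acc=(acc<<6)|0x0C=0x3CC
Completed: cp=U+03CC (starts at byte 6)
Byte[8]=23: 1-byte ASCII. cp=U+0023

Answer: U+4E94 U+0043 U+0203 U+03CC U+0023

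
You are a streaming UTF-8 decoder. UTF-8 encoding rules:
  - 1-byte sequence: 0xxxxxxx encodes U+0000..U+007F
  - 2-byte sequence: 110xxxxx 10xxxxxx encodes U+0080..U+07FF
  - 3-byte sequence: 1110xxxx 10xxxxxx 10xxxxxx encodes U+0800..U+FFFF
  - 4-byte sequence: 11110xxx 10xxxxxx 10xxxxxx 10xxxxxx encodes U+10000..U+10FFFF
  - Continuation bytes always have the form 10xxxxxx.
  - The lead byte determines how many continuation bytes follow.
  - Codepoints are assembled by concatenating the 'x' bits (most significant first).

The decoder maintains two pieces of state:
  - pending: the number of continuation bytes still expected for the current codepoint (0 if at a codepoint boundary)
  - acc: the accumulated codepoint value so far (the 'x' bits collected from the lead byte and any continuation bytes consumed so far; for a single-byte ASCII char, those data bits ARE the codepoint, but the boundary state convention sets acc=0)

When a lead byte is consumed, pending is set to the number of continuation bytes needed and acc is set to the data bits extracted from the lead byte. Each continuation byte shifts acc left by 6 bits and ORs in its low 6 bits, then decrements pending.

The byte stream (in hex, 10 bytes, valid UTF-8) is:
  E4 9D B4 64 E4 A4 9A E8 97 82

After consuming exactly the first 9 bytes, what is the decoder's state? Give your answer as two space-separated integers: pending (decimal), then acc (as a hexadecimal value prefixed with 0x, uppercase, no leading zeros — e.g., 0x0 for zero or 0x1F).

Answer: 1 0x217

Derivation:
Byte[0]=E4: 3-byte lead. pending=2, acc=0x4
Byte[1]=9D: continuation. acc=(acc<<6)|0x1D=0x11D, pending=1
Byte[2]=B4: continuation. acc=(acc<<6)|0x34=0x4774, pending=0
Byte[3]=64: 1-byte. pending=0, acc=0x0
Byte[4]=E4: 3-byte lead. pending=2, acc=0x4
Byte[5]=A4: continuation. acc=(acc<<6)|0x24=0x124, pending=1
Byte[6]=9A: continuation. acc=(acc<<6)|0x1A=0x491A, pending=0
Byte[7]=E8: 3-byte lead. pending=2, acc=0x8
Byte[8]=97: continuation. acc=(acc<<6)|0x17=0x217, pending=1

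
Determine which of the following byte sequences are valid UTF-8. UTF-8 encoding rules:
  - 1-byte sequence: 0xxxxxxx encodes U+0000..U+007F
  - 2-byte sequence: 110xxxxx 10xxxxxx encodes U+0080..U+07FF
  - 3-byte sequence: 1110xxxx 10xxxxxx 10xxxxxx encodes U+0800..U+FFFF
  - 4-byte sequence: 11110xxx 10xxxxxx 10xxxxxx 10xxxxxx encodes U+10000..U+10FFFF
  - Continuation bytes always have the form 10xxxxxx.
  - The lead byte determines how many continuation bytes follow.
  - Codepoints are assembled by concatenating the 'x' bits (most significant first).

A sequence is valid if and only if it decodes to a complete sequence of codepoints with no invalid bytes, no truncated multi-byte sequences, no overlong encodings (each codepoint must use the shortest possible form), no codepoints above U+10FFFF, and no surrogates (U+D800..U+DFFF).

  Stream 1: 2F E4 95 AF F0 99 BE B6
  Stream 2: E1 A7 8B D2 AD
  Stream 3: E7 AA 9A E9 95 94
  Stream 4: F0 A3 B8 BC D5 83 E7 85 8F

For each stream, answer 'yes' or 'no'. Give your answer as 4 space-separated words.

Stream 1: decodes cleanly. VALID
Stream 2: decodes cleanly. VALID
Stream 3: decodes cleanly. VALID
Stream 4: decodes cleanly. VALID

Answer: yes yes yes yes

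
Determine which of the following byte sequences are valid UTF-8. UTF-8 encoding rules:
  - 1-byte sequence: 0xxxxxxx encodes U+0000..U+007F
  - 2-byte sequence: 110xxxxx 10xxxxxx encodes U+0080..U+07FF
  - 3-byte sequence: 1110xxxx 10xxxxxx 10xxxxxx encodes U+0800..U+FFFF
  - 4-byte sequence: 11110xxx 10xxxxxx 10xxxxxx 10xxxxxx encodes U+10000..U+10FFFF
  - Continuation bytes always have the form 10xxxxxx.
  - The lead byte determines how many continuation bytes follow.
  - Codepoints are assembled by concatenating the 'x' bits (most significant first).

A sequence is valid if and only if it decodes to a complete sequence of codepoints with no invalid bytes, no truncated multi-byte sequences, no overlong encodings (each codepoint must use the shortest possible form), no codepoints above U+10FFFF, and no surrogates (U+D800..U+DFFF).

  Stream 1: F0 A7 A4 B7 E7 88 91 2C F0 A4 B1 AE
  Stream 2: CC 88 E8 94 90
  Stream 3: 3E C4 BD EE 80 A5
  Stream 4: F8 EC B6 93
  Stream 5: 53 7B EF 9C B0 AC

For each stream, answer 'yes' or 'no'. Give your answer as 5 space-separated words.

Answer: yes yes yes no no

Derivation:
Stream 1: decodes cleanly. VALID
Stream 2: decodes cleanly. VALID
Stream 3: decodes cleanly. VALID
Stream 4: error at byte offset 0. INVALID
Stream 5: error at byte offset 5. INVALID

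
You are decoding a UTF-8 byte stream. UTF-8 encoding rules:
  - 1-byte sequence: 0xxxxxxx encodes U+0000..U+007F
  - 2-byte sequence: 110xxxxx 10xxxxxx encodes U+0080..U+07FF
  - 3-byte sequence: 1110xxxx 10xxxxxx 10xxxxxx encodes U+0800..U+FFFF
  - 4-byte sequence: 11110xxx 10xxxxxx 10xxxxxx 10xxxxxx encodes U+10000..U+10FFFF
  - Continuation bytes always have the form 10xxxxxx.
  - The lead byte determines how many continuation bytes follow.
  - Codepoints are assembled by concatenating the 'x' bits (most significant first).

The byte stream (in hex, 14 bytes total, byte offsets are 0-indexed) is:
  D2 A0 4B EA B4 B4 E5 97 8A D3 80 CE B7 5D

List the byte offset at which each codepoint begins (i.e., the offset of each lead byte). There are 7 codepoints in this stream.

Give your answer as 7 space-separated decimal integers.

Byte[0]=D2: 2-byte lead, need 1 cont bytes. acc=0x12
Byte[1]=A0: continuation. acc=(acc<<6)|0x20=0x4A0
Completed: cp=U+04A0 (starts at byte 0)
Byte[2]=4B: 1-byte ASCII. cp=U+004B
Byte[3]=EA: 3-byte lead, need 2 cont bytes. acc=0xA
Byte[4]=B4: continuation. acc=(acc<<6)|0x34=0x2B4
Byte[5]=B4: continuation. acc=(acc<<6)|0x34=0xAD34
Completed: cp=U+AD34 (starts at byte 3)
Byte[6]=E5: 3-byte lead, need 2 cont bytes. acc=0x5
Byte[7]=97: continuation. acc=(acc<<6)|0x17=0x157
Byte[8]=8A: continuation. acc=(acc<<6)|0x0A=0x55CA
Completed: cp=U+55CA (starts at byte 6)
Byte[9]=D3: 2-byte lead, need 1 cont bytes. acc=0x13
Byte[10]=80: continuation. acc=(acc<<6)|0x00=0x4C0
Completed: cp=U+04C0 (starts at byte 9)
Byte[11]=CE: 2-byte lead, need 1 cont bytes. acc=0xE
Byte[12]=B7: continuation. acc=(acc<<6)|0x37=0x3B7
Completed: cp=U+03B7 (starts at byte 11)
Byte[13]=5D: 1-byte ASCII. cp=U+005D

Answer: 0 2 3 6 9 11 13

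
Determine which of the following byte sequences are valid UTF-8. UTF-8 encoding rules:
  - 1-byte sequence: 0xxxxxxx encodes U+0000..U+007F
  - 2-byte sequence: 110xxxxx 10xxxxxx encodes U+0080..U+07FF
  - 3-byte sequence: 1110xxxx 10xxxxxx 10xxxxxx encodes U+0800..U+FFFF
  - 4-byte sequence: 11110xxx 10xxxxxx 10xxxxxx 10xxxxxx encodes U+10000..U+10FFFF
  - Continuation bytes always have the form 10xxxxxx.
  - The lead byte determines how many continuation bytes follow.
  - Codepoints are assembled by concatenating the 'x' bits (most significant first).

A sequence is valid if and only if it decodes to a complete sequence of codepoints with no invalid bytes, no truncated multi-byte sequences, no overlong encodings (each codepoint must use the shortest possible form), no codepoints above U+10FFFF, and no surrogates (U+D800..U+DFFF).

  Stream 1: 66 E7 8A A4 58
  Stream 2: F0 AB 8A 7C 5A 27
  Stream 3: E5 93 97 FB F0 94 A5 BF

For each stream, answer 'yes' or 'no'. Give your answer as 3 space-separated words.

Answer: yes no no

Derivation:
Stream 1: decodes cleanly. VALID
Stream 2: error at byte offset 3. INVALID
Stream 3: error at byte offset 3. INVALID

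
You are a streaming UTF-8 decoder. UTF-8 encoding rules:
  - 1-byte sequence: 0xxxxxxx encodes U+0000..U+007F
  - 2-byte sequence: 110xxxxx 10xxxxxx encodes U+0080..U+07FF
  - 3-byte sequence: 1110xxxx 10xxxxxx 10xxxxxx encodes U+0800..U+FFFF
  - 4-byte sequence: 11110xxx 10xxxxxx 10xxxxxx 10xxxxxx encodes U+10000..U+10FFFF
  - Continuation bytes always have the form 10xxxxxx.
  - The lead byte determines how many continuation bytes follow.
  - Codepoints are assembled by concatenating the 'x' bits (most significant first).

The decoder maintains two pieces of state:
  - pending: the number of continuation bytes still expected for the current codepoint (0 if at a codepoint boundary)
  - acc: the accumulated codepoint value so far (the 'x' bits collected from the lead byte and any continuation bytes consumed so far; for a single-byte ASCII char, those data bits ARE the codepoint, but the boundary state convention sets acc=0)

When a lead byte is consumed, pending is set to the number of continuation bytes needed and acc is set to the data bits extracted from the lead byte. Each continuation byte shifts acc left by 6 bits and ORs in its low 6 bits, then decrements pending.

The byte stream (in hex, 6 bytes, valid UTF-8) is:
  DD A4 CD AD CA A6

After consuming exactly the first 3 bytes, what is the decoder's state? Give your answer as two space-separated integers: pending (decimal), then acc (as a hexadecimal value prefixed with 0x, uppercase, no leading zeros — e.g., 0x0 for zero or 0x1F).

Byte[0]=DD: 2-byte lead. pending=1, acc=0x1D
Byte[1]=A4: continuation. acc=(acc<<6)|0x24=0x764, pending=0
Byte[2]=CD: 2-byte lead. pending=1, acc=0xD

Answer: 1 0xD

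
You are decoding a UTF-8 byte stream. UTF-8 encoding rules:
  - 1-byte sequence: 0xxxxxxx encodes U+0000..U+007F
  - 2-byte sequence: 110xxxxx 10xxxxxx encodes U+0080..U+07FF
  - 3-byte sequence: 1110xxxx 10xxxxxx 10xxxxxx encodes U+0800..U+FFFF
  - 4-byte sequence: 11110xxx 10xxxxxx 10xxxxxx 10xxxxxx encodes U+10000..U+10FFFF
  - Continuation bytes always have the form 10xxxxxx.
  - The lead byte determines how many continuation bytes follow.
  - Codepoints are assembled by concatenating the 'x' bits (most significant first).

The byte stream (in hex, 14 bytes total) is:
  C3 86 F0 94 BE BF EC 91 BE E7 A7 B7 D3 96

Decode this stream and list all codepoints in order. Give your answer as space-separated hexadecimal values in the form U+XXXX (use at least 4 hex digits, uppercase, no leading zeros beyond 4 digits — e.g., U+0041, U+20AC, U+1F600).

Byte[0]=C3: 2-byte lead, need 1 cont bytes. acc=0x3
Byte[1]=86: continuation. acc=(acc<<6)|0x06=0xC6
Completed: cp=U+00C6 (starts at byte 0)
Byte[2]=F0: 4-byte lead, need 3 cont bytes. acc=0x0
Byte[3]=94: continuation. acc=(acc<<6)|0x14=0x14
Byte[4]=BE: continuation. acc=(acc<<6)|0x3E=0x53E
Byte[5]=BF: continuation. acc=(acc<<6)|0x3F=0x14FBF
Completed: cp=U+14FBF (starts at byte 2)
Byte[6]=EC: 3-byte lead, need 2 cont bytes. acc=0xC
Byte[7]=91: continuation. acc=(acc<<6)|0x11=0x311
Byte[8]=BE: continuation. acc=(acc<<6)|0x3E=0xC47E
Completed: cp=U+C47E (starts at byte 6)
Byte[9]=E7: 3-byte lead, need 2 cont bytes. acc=0x7
Byte[10]=A7: continuation. acc=(acc<<6)|0x27=0x1E7
Byte[11]=B7: continuation. acc=(acc<<6)|0x37=0x79F7
Completed: cp=U+79F7 (starts at byte 9)
Byte[12]=D3: 2-byte lead, need 1 cont bytes. acc=0x13
Byte[13]=96: continuation. acc=(acc<<6)|0x16=0x4D6
Completed: cp=U+04D6 (starts at byte 12)

Answer: U+00C6 U+14FBF U+C47E U+79F7 U+04D6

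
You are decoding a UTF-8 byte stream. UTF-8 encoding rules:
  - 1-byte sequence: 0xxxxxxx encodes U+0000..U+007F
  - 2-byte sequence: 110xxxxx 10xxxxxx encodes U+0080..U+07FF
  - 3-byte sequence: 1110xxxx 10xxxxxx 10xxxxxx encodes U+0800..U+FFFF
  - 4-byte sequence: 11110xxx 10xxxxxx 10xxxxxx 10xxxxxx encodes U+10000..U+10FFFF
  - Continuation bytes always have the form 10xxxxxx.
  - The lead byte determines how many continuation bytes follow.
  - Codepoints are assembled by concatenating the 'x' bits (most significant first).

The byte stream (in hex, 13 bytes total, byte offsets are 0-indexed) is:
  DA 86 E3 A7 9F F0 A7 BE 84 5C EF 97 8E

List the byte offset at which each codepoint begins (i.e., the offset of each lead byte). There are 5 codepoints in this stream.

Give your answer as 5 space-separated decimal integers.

Answer: 0 2 5 9 10

Derivation:
Byte[0]=DA: 2-byte lead, need 1 cont bytes. acc=0x1A
Byte[1]=86: continuation. acc=(acc<<6)|0x06=0x686
Completed: cp=U+0686 (starts at byte 0)
Byte[2]=E3: 3-byte lead, need 2 cont bytes. acc=0x3
Byte[3]=A7: continuation. acc=(acc<<6)|0x27=0xE7
Byte[4]=9F: continuation. acc=(acc<<6)|0x1F=0x39DF
Completed: cp=U+39DF (starts at byte 2)
Byte[5]=F0: 4-byte lead, need 3 cont bytes. acc=0x0
Byte[6]=A7: continuation. acc=(acc<<6)|0x27=0x27
Byte[7]=BE: continuation. acc=(acc<<6)|0x3E=0x9FE
Byte[8]=84: continuation. acc=(acc<<6)|0x04=0x27F84
Completed: cp=U+27F84 (starts at byte 5)
Byte[9]=5C: 1-byte ASCII. cp=U+005C
Byte[10]=EF: 3-byte lead, need 2 cont bytes. acc=0xF
Byte[11]=97: continuation. acc=(acc<<6)|0x17=0x3D7
Byte[12]=8E: continuation. acc=(acc<<6)|0x0E=0xF5CE
Completed: cp=U+F5CE (starts at byte 10)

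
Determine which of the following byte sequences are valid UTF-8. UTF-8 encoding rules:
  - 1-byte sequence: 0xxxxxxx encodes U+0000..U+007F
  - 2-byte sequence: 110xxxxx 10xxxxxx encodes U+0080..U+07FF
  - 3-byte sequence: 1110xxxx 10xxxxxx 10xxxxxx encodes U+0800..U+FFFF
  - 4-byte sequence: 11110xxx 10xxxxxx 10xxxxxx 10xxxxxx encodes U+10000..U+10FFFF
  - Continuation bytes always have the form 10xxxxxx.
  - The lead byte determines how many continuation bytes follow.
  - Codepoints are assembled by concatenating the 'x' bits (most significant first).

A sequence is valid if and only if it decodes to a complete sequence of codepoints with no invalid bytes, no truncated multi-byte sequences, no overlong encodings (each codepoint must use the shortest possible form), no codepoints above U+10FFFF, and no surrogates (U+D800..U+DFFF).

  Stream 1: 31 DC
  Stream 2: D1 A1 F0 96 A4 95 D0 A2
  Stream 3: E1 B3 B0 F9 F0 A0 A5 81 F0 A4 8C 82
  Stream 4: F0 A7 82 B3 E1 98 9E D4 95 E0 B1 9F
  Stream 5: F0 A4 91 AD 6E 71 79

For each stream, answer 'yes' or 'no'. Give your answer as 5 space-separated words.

Stream 1: error at byte offset 2. INVALID
Stream 2: decodes cleanly. VALID
Stream 3: error at byte offset 3. INVALID
Stream 4: decodes cleanly. VALID
Stream 5: decodes cleanly. VALID

Answer: no yes no yes yes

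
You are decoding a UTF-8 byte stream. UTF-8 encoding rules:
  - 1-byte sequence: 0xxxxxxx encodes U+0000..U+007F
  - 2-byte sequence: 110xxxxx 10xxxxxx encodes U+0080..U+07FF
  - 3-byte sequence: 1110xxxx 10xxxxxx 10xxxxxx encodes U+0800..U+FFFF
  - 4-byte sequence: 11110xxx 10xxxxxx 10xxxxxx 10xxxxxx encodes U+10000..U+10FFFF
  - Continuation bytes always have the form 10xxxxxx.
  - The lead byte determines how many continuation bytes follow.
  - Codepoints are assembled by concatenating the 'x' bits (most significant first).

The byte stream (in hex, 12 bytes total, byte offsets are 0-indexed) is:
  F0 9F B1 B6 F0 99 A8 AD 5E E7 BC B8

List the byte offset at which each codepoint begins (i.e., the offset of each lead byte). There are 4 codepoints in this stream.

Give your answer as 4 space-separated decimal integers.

Answer: 0 4 8 9

Derivation:
Byte[0]=F0: 4-byte lead, need 3 cont bytes. acc=0x0
Byte[1]=9F: continuation. acc=(acc<<6)|0x1F=0x1F
Byte[2]=B1: continuation. acc=(acc<<6)|0x31=0x7F1
Byte[3]=B6: continuation. acc=(acc<<6)|0x36=0x1FC76
Completed: cp=U+1FC76 (starts at byte 0)
Byte[4]=F0: 4-byte lead, need 3 cont bytes. acc=0x0
Byte[5]=99: continuation. acc=(acc<<6)|0x19=0x19
Byte[6]=A8: continuation. acc=(acc<<6)|0x28=0x668
Byte[7]=AD: continuation. acc=(acc<<6)|0x2D=0x19A2D
Completed: cp=U+19A2D (starts at byte 4)
Byte[8]=5E: 1-byte ASCII. cp=U+005E
Byte[9]=E7: 3-byte lead, need 2 cont bytes. acc=0x7
Byte[10]=BC: continuation. acc=(acc<<6)|0x3C=0x1FC
Byte[11]=B8: continuation. acc=(acc<<6)|0x38=0x7F38
Completed: cp=U+7F38 (starts at byte 9)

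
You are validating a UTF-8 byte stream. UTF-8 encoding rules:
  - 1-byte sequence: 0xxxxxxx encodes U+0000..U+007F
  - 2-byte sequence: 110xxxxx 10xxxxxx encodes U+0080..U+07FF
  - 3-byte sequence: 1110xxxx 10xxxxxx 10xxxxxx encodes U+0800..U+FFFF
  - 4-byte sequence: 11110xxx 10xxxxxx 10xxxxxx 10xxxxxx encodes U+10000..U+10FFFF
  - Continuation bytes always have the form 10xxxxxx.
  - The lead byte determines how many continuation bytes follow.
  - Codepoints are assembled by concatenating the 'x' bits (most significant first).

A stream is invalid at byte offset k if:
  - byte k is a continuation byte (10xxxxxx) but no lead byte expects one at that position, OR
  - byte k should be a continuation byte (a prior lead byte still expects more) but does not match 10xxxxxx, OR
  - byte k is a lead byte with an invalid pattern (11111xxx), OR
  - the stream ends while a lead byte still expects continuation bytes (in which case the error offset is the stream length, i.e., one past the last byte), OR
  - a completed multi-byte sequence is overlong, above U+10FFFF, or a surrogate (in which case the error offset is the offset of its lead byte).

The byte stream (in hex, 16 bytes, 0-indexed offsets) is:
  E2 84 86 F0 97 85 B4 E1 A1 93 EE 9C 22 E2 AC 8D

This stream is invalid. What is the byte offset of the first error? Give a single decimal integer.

Byte[0]=E2: 3-byte lead, need 2 cont bytes. acc=0x2
Byte[1]=84: continuation. acc=(acc<<6)|0x04=0x84
Byte[2]=86: continuation. acc=(acc<<6)|0x06=0x2106
Completed: cp=U+2106 (starts at byte 0)
Byte[3]=F0: 4-byte lead, need 3 cont bytes. acc=0x0
Byte[4]=97: continuation. acc=(acc<<6)|0x17=0x17
Byte[5]=85: continuation. acc=(acc<<6)|0x05=0x5C5
Byte[6]=B4: continuation. acc=(acc<<6)|0x34=0x17174
Completed: cp=U+17174 (starts at byte 3)
Byte[7]=E1: 3-byte lead, need 2 cont bytes. acc=0x1
Byte[8]=A1: continuation. acc=(acc<<6)|0x21=0x61
Byte[9]=93: continuation. acc=(acc<<6)|0x13=0x1853
Completed: cp=U+1853 (starts at byte 7)
Byte[10]=EE: 3-byte lead, need 2 cont bytes. acc=0xE
Byte[11]=9C: continuation. acc=(acc<<6)|0x1C=0x39C
Byte[12]=22: expected 10xxxxxx continuation. INVALID

Answer: 12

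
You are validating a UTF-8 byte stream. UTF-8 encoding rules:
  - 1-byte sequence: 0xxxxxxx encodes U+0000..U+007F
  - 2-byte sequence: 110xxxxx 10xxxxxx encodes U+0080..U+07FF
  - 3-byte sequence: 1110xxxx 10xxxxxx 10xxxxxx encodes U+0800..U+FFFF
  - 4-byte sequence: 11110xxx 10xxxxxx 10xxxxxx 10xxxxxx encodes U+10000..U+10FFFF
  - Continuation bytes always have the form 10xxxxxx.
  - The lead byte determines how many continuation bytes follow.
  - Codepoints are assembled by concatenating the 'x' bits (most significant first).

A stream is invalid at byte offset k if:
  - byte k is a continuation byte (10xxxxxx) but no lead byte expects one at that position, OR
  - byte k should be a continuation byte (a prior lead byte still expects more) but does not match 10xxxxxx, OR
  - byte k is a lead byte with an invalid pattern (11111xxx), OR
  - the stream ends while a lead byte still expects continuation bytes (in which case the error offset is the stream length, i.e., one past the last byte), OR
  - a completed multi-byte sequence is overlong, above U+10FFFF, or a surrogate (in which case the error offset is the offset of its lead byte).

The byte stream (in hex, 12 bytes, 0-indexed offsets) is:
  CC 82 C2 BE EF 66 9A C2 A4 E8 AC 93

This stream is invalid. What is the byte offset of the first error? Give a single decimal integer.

Byte[0]=CC: 2-byte lead, need 1 cont bytes. acc=0xC
Byte[1]=82: continuation. acc=(acc<<6)|0x02=0x302
Completed: cp=U+0302 (starts at byte 0)
Byte[2]=C2: 2-byte lead, need 1 cont bytes. acc=0x2
Byte[3]=BE: continuation. acc=(acc<<6)|0x3E=0xBE
Completed: cp=U+00BE (starts at byte 2)
Byte[4]=EF: 3-byte lead, need 2 cont bytes. acc=0xF
Byte[5]=66: expected 10xxxxxx continuation. INVALID

Answer: 5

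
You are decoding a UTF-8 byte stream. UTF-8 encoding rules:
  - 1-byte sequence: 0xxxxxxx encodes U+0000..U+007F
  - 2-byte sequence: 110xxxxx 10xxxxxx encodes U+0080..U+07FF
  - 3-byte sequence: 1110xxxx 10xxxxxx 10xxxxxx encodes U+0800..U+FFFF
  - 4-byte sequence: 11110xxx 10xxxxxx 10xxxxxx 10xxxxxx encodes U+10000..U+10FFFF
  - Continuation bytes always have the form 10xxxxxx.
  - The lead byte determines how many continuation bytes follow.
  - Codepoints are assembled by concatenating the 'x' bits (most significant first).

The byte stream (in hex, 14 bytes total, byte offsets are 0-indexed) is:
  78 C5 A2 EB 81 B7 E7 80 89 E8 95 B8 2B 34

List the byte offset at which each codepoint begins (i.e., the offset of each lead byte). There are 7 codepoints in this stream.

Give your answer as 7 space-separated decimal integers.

Byte[0]=78: 1-byte ASCII. cp=U+0078
Byte[1]=C5: 2-byte lead, need 1 cont bytes. acc=0x5
Byte[2]=A2: continuation. acc=(acc<<6)|0x22=0x162
Completed: cp=U+0162 (starts at byte 1)
Byte[3]=EB: 3-byte lead, need 2 cont bytes. acc=0xB
Byte[4]=81: continuation. acc=(acc<<6)|0x01=0x2C1
Byte[5]=B7: continuation. acc=(acc<<6)|0x37=0xB077
Completed: cp=U+B077 (starts at byte 3)
Byte[6]=E7: 3-byte lead, need 2 cont bytes. acc=0x7
Byte[7]=80: continuation. acc=(acc<<6)|0x00=0x1C0
Byte[8]=89: continuation. acc=(acc<<6)|0x09=0x7009
Completed: cp=U+7009 (starts at byte 6)
Byte[9]=E8: 3-byte lead, need 2 cont bytes. acc=0x8
Byte[10]=95: continuation. acc=(acc<<6)|0x15=0x215
Byte[11]=B8: continuation. acc=(acc<<6)|0x38=0x8578
Completed: cp=U+8578 (starts at byte 9)
Byte[12]=2B: 1-byte ASCII. cp=U+002B
Byte[13]=34: 1-byte ASCII. cp=U+0034

Answer: 0 1 3 6 9 12 13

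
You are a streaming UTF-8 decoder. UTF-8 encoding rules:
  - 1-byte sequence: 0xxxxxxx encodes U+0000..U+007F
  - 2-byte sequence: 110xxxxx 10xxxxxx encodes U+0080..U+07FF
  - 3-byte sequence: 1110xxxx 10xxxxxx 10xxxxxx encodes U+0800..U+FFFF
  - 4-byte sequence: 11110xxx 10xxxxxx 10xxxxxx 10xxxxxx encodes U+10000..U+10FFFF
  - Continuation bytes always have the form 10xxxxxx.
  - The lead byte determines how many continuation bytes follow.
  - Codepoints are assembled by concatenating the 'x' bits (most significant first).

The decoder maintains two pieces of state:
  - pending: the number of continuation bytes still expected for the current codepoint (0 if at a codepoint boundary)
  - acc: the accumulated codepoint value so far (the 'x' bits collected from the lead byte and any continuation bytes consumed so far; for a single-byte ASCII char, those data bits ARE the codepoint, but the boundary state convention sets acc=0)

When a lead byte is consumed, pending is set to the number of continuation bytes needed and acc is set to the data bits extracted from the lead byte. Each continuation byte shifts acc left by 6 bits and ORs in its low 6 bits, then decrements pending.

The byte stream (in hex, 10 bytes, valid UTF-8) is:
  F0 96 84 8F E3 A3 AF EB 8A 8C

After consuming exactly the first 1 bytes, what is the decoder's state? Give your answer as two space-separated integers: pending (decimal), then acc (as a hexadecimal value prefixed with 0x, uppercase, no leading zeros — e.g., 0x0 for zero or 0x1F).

Answer: 3 0x0

Derivation:
Byte[0]=F0: 4-byte lead. pending=3, acc=0x0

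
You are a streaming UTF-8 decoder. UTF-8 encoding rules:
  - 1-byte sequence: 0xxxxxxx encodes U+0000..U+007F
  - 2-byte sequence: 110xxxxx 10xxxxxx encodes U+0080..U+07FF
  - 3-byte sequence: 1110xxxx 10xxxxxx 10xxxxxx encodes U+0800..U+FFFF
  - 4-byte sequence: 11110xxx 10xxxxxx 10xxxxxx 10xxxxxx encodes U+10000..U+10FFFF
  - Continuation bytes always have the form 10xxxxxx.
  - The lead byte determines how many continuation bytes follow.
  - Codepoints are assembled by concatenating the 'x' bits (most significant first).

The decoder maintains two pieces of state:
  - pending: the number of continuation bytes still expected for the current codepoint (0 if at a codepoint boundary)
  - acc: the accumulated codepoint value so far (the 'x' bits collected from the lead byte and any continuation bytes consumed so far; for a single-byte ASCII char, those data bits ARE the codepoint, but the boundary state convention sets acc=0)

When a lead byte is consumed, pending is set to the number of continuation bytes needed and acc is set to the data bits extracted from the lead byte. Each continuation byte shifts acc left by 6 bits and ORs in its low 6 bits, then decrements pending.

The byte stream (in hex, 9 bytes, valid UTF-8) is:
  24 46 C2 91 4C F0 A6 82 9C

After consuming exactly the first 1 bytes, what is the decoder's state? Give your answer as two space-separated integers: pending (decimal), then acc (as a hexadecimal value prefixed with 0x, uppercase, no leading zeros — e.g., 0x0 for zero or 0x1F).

Answer: 0 0x0

Derivation:
Byte[0]=24: 1-byte. pending=0, acc=0x0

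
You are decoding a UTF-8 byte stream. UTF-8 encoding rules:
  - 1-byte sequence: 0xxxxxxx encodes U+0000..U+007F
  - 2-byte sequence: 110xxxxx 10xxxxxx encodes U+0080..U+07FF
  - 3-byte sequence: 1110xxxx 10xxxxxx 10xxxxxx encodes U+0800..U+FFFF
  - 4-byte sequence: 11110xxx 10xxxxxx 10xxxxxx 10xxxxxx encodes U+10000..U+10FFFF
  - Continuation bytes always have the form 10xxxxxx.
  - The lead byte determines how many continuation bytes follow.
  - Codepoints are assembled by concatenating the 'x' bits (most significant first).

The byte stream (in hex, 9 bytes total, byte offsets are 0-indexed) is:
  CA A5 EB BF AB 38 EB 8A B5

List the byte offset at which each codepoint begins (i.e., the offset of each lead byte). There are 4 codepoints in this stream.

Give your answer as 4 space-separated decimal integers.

Byte[0]=CA: 2-byte lead, need 1 cont bytes. acc=0xA
Byte[1]=A5: continuation. acc=(acc<<6)|0x25=0x2A5
Completed: cp=U+02A5 (starts at byte 0)
Byte[2]=EB: 3-byte lead, need 2 cont bytes. acc=0xB
Byte[3]=BF: continuation. acc=(acc<<6)|0x3F=0x2FF
Byte[4]=AB: continuation. acc=(acc<<6)|0x2B=0xBFEB
Completed: cp=U+BFEB (starts at byte 2)
Byte[5]=38: 1-byte ASCII. cp=U+0038
Byte[6]=EB: 3-byte lead, need 2 cont bytes. acc=0xB
Byte[7]=8A: continuation. acc=(acc<<6)|0x0A=0x2CA
Byte[8]=B5: continuation. acc=(acc<<6)|0x35=0xB2B5
Completed: cp=U+B2B5 (starts at byte 6)

Answer: 0 2 5 6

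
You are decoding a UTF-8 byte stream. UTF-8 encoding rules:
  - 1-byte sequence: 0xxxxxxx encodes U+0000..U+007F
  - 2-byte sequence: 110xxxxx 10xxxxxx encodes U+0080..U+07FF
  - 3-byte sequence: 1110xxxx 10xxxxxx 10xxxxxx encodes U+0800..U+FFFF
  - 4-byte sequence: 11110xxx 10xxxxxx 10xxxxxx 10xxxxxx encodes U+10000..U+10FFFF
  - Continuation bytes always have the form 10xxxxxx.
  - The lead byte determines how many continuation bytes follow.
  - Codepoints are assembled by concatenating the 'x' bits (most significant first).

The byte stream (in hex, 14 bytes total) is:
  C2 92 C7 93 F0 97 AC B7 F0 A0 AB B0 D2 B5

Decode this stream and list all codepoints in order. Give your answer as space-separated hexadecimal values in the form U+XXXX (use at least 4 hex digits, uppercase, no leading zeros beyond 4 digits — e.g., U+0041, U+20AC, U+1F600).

Answer: U+0092 U+01D3 U+17B37 U+20AF0 U+04B5

Derivation:
Byte[0]=C2: 2-byte lead, need 1 cont bytes. acc=0x2
Byte[1]=92: continuation. acc=(acc<<6)|0x12=0x92
Completed: cp=U+0092 (starts at byte 0)
Byte[2]=C7: 2-byte lead, need 1 cont bytes. acc=0x7
Byte[3]=93: continuation. acc=(acc<<6)|0x13=0x1D3
Completed: cp=U+01D3 (starts at byte 2)
Byte[4]=F0: 4-byte lead, need 3 cont bytes. acc=0x0
Byte[5]=97: continuation. acc=(acc<<6)|0x17=0x17
Byte[6]=AC: continuation. acc=(acc<<6)|0x2C=0x5EC
Byte[7]=B7: continuation. acc=(acc<<6)|0x37=0x17B37
Completed: cp=U+17B37 (starts at byte 4)
Byte[8]=F0: 4-byte lead, need 3 cont bytes. acc=0x0
Byte[9]=A0: continuation. acc=(acc<<6)|0x20=0x20
Byte[10]=AB: continuation. acc=(acc<<6)|0x2B=0x82B
Byte[11]=B0: continuation. acc=(acc<<6)|0x30=0x20AF0
Completed: cp=U+20AF0 (starts at byte 8)
Byte[12]=D2: 2-byte lead, need 1 cont bytes. acc=0x12
Byte[13]=B5: continuation. acc=(acc<<6)|0x35=0x4B5
Completed: cp=U+04B5 (starts at byte 12)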